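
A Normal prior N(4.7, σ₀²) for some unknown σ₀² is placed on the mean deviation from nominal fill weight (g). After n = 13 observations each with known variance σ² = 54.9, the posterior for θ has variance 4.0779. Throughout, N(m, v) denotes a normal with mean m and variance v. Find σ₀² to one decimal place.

σ₀² = 118.6

Posterior precision equals prior precision plus data precision: 1/σ_n² = 1/σ₀² + n/σ².
So 1/σ₀² = 1/4.0779 − 13/54.9 = 0.245224 − 0.236794 = 0.008430.
Hence σ₀² = 1/0.008430 ≈ 118.6.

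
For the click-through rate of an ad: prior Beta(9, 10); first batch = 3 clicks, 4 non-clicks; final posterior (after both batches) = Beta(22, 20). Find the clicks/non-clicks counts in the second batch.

Because Beta–binomial updating is additive in the counts, the combined data contributed (α_post−α_prior, β_post−β_prior) successes and failures.
Total across both batches: 22−9=13 clicks, 20−10=10 non-clicks.
Subtract the first batch: 13−3=10 clicks and 10−4=6 non-clicks.

10 clicks and 6 non-clicks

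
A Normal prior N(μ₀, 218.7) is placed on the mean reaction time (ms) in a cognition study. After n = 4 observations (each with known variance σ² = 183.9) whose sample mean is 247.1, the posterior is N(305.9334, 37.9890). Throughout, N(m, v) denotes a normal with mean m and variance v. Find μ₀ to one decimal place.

μ₀ = 585.8

With known observation variance, the Normal–Normal posterior has precision τ_n = τ₀ + n/σ² and mean μ_n = (τ₀μ₀ + (n/σ²)x̄)/τ_n.
Here τ₀ = 1/218.7 = 0.004572 and τ_data = 4/183.9 = 0.021751, so τ_n = 0.026323.
Rearranging for μ₀: μ₀ = (μ_n·τ_n − τ_data·x̄)/τ₀ = (305.9334·0.026323 − 0.021751·247.1) / 0.004572 = 2.678413/0.004572 ≈ 585.8.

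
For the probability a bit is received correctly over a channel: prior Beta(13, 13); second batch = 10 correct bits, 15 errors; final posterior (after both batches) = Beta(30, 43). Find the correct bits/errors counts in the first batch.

Because Beta–binomial updating is additive in the counts, the combined data contributed (α_post−α_prior, β_post−β_prior) successes and failures.
Total across both batches: 30−13=17 correct bits, 43−13=30 errors.
Subtract the second batch: 17−10=7 correct bits and 30−15=15 errors.

7 correct bits and 15 errors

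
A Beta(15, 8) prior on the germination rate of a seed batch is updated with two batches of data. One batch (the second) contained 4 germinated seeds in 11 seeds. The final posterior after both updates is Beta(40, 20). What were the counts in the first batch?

21 germinated seeds and 5 non-germinating seeds

Because Beta–binomial updating is additive in the counts, the combined data contributed (α_post−α_prior, β_post−β_prior) successes and failures.
Total across both batches: 40−15=25 germinated seeds, 20−8=12 non-germinating seeds.
Subtract the second batch: 25−4=21 germinated seeds and 12−7=5 non-germinating seeds.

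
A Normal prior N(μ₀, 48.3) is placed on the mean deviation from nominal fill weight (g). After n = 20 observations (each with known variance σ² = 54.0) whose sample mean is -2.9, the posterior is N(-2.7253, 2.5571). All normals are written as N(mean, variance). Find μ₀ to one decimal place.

With known observation variance, the Normal–Normal posterior has precision τ_n = τ₀ + n/σ² and mean μ_n = (τ₀μ₀ + (n/σ²)x̄)/τ_n.
Here τ₀ = 1/48.3 = 0.020704 and τ_data = 20/54.0 = 0.370370, so τ_n = 0.391074.
Rearranging for μ₀: μ₀ = (μ_n·τ_n − τ_data·x̄)/τ₀ = (-2.7253·0.391074 − 0.370370·-2.9) / 0.020704 = 0.008279/0.020704 ≈ 0.4.

μ₀ = 0.4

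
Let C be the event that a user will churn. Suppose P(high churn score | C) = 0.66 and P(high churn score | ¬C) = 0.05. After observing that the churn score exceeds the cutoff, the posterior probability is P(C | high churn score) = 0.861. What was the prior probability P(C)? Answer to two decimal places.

P(C) = 0.32

Bayes' rule in odds form gives O(C|E) = O(C)·[P(E|C)/P(E|¬C)], hence O(C) = O(C|E)/LR.
Posterior odds = 0.861/(1−0.861) = 6.1942. LR = 0.66/0.05 = 13.2000.
Prior odds = 6.1942/13.2000 = 0.4693, so P(C) = 0.4693/(1+0.4693) ≈ 0.32.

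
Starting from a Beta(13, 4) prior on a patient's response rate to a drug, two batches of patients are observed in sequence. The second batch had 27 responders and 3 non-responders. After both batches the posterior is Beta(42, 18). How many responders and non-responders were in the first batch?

2 responders and 11 non-responders

Sequential conjugate updates are equivalent to a single update on the pooled data, so total successes = posterior α − prior α and total failures = posterior β − prior β.
Total across both batches: 42−13=29 responders, 18−4=14 non-responders.
Subtract the second batch: 29−27=2 responders and 14−3=11 non-responders.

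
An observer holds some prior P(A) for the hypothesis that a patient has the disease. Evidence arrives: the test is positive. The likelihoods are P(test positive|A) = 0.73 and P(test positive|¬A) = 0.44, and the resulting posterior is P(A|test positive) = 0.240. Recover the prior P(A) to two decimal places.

In odds form, posterior odds = prior odds × likelihood ratio, so prior odds = posterior odds ÷ LR.
Posterior odds = 0.240/(1−0.240) = 0.3158. LR = 0.73/0.44 = 1.6591.
Prior odds = 0.3158/1.6591 = 0.1903, so P(A) = 0.1903/(1+0.1903) ≈ 0.16.

P(A) = 0.16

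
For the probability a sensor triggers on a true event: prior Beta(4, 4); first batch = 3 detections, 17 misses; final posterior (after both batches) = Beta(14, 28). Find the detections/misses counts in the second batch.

7 detections and 7 misses

Sequential conjugate updates are equivalent to a single update on the pooled data, so total successes = posterior α − prior α and total failures = posterior β − prior β.
Total across both batches: 14−4=10 detections, 28−4=24 misses.
Subtract the first batch: 10−3=7 detections and 24−17=7 misses.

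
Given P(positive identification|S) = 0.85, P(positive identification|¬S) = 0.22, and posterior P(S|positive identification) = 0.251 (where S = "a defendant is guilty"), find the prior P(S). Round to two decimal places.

In odds form, posterior odds = prior odds × likelihood ratio, so prior odds = posterior odds ÷ LR.
Posterior odds = 0.251/(1−0.251) = 0.3351. LR = 0.85/0.22 = 3.8636.
Prior odds = 0.3351/3.8636 = 0.0867, so P(S) = 0.0867/(1+0.0867) ≈ 0.08.

P(S) = 0.08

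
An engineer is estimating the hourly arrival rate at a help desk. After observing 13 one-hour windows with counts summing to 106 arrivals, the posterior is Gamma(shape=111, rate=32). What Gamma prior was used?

Gamma–Poisson conjugacy: posterior shape = α + Σxᵢ, posterior rate = β + n.
So α = 111 − 106 = 5 and β = 32 − 13 = 19.

Gamma(shape=5, rate=19)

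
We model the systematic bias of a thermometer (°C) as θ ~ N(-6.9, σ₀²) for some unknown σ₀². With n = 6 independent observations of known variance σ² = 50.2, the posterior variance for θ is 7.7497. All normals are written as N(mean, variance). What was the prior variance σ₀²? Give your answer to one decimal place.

For the Normal–Normal model with known σ², precisions add: τ_n = τ₀ + n/σ².
So 1/σ₀² = 1/7.7497 − 6/50.2 = 0.129037 − 0.119522 = 0.009515.
Hence σ₀² = 1/0.009515 ≈ 105.1.

σ₀² = 105.1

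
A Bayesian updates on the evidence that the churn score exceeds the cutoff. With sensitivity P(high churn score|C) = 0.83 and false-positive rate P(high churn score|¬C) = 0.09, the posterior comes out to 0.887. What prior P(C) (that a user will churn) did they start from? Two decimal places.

P(C) = 0.46

In odds form, posterior odds = prior odds × likelihood ratio, so prior odds = posterior odds ÷ LR.
Posterior odds = 0.887/(1−0.887) = 7.8496. LR = 0.83/0.09 = 9.2222.
Prior odds = 7.8496/9.2222 = 0.8512, so P(C) = 0.8512/(1+0.8512) ≈ 0.46.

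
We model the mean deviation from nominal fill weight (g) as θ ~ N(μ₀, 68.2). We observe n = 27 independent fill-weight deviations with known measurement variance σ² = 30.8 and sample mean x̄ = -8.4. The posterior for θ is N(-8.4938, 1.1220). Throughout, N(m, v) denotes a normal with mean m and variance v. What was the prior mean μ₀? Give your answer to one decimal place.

μ₀ = -14.1

With known observation variance, the Normal–Normal posterior has precision τ_n = τ₀ + n/σ² and mean μ_n = (τ₀μ₀ + (n/σ²)x̄)/τ_n.
Here τ₀ = 1/68.2 = 0.014663 and τ_data = 27/30.8 = 0.876623, so τ_n = 0.891286.
Rearranging for μ₀: μ₀ = (μ_n·τ_n − τ_data·x̄)/τ₀ = (-8.4938·0.891286 − 0.876623·-8.4) / 0.014663 = -0.206772/0.014663 ≈ -14.1.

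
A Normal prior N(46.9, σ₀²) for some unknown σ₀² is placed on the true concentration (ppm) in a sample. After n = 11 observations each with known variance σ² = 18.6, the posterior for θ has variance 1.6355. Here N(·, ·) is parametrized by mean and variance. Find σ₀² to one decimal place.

For the Normal–Normal model with known σ², precisions add: τ_n = τ₀ + n/σ².
So 1/σ₀² = 1/1.6355 − 11/18.6 = 0.611434 − 0.591398 = 0.020036.
Hence σ₀² = 1/0.020036 ≈ 49.9.

σ₀² = 49.9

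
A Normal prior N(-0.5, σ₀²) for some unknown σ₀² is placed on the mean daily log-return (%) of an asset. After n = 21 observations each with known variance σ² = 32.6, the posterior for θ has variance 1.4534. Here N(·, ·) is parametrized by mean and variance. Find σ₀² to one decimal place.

σ₀² = 22.8

For the Normal–Normal model with known σ², precisions add: τ_n = τ₀ + n/σ².
So 1/σ₀² = 1/1.4534 − 21/32.6 = 0.688042 − 0.644172 = 0.043870.
Hence σ₀² = 1/0.043870 ≈ 22.8.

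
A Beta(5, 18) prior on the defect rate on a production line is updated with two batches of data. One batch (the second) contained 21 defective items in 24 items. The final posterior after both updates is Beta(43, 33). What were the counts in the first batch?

17 defective items and 12 good items

Sequential conjugate updates are equivalent to a single update on the pooled data, so total successes = posterior α − prior α and total failures = posterior β − prior β.
Total across both batches: 43−5=38 defective items, 33−18=15 good items.
Subtract the second batch: 38−21=17 defective items and 15−3=12 good items.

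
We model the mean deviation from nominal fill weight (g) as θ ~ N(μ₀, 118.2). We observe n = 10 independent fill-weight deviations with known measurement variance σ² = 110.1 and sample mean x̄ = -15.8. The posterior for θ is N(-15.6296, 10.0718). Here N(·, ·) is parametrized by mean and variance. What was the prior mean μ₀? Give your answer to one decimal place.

The posterior mean is a precision-weighted average: μ_n = (τ₀μ₀ + τ_data·x̄)/(τ₀+τ_data), with τ₀=1/σ₀² and τ_data=n/σ².
Here τ₀ = 1/118.2 = 0.008460 and τ_data = 10/110.1 = 0.090827, so τ_n = 0.099287.
Rearranging for μ₀: μ₀ = (μ_n·τ_n − τ_data·x̄)/τ₀ = (-15.6296·0.099287 − 0.090827·-15.8) / 0.008460 = -0.116749/0.008460 ≈ -13.8.

μ₀ = -13.8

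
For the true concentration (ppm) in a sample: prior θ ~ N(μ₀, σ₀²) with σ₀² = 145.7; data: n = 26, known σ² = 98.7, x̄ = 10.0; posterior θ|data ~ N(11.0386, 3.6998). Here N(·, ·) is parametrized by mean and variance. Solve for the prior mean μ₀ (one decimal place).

μ₀ = 50.9

The posterior mean is a precision-weighted average: μ_n = (τ₀μ₀ + τ_data·x̄)/(τ₀+τ_data), with τ₀=1/σ₀² and τ_data=n/σ².
Here τ₀ = 1/145.7 = 0.006863 and τ_data = 26/98.7 = 0.263425, so τ_n = 0.270288.
Rearranging for μ₀: μ₀ = (μ_n·τ_n − τ_data·x̄)/τ₀ = (11.0386·0.270288 − 0.263425·10.0) / 0.006863 = 0.349351/0.006863 ≈ 50.9.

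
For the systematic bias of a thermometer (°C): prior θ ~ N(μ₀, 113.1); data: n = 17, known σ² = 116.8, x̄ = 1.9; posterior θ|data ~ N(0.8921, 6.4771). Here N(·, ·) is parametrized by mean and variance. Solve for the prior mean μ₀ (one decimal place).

With known observation variance, the Normal–Normal posterior has precision τ_n = τ₀ + n/σ² and mean μ_n = (τ₀μ₀ + (n/σ²)x̄)/τ_n.
Here τ₀ = 1/113.1 = 0.008842 and τ_data = 17/116.8 = 0.145548, so τ_n = 0.154390.
Rearranging for μ₀: μ₀ = (μ_n·τ_n − τ_data·x̄)/τ₀ = (0.8921·0.154390 − 0.145548·1.9) / 0.008842 = -0.138810/0.008842 ≈ -15.7.

μ₀ = -15.7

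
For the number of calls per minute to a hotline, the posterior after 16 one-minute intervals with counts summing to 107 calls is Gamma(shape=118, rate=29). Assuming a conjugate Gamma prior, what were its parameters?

Gamma(shape=11, rate=13)

Gamma–Poisson conjugacy: posterior shape = α + Σxᵢ, posterior rate = β + n.
So α = 118 − 107 = 11 and β = 29 − 16 = 13.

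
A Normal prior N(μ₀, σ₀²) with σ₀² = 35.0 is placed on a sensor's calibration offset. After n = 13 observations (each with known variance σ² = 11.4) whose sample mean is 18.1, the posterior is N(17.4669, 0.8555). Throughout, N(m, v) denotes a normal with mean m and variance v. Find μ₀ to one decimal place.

The posterior mean is a precision-weighted average: μ_n = (τ₀μ₀ + τ_data·x̄)/(τ₀+τ_data), with τ₀=1/σ₀² and τ_data=n/σ².
Here τ₀ = 1/35.0 = 0.028571 and τ_data = 13/11.4 = 1.140351, so τ_n = 1.168922.
Rearranging for μ₀: μ₀ = (μ_n·τ_n − τ_data·x̄)/τ₀ = (17.4669·1.168922 − 1.140351·18.1) / 0.028571 = -0.222909/0.028571 ≈ -7.8.

μ₀ = -7.8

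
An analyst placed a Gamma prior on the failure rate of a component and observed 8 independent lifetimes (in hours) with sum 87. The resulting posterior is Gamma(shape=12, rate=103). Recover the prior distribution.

Gamma(shape=4, rate=16)

Gamma–exponential conjugacy: posterior shape = α + n, posterior rate = β + Σtᵢ.
So α = 12 − 8 = 4 and β = 103 − 87 = 16.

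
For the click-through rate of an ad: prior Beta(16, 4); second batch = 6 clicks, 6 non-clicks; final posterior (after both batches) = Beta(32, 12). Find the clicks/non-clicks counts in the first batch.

Sequential conjugate updates are equivalent to a single update on the pooled data, so total successes = posterior α − prior α and total failures = posterior β − prior β.
Total across both batches: 32−16=16 clicks, 12−4=8 non-clicks.
Subtract the second batch: 16−6=10 clicks and 8−6=2 non-clicks.

10 clicks and 2 non-clicks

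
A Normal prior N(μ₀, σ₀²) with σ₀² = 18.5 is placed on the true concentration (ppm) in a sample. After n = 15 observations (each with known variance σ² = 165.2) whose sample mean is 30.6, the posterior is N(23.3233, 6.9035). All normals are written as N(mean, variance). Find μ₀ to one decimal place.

μ₀ = 11.1

The posterior mean is a precision-weighted average: μ_n = (τ₀μ₀ + τ_data·x̄)/(τ₀+τ_data), with τ₀=1/σ₀² and τ_data=n/σ².
Here τ₀ = 1/18.5 = 0.054054 and τ_data = 15/165.2 = 0.090799, so τ_n = 0.144853.
Rearranging for μ₀: μ₀ = (μ_n·τ_n − τ_data·x̄)/τ₀ = (23.3233·0.144853 − 0.090799·30.6) / 0.054054 = 0.600001/0.054054 ≈ 11.1.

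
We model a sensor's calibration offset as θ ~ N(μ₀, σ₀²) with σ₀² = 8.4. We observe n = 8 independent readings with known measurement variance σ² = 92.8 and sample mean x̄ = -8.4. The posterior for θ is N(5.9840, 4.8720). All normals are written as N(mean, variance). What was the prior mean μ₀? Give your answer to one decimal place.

μ₀ = 16.4

With known observation variance, the Normal–Normal posterior has precision τ_n = τ₀ + n/σ² and mean μ_n = (τ₀μ₀ + (n/σ²)x̄)/τ_n.
Here τ₀ = 1/8.4 = 0.119048 and τ_data = 8/92.8 = 0.086207, so τ_n = 0.205255.
Rearranging for μ₀: μ₀ = (μ_n·τ_n − τ_data·x̄)/τ₀ = (5.9840·0.205255 − 0.086207·-8.4) / 0.119048 = 1.952385/0.119048 ≈ 16.4.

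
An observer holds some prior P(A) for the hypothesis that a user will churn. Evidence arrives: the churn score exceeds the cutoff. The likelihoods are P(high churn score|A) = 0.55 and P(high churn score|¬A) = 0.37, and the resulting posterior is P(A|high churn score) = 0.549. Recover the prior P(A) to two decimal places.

Bayes' rule in odds form gives O(A|E) = O(A)·[P(E|A)/P(E|¬A)], hence O(A) = O(A|E)/LR.
Posterior odds = 0.549/(1−0.549) = 1.2173. LR = 0.55/0.37 = 1.4865.
Prior odds = 1.2173/1.4865 = 0.8189, so P(A) = 0.8189/(1+0.8189) ≈ 0.45.

P(A) = 0.45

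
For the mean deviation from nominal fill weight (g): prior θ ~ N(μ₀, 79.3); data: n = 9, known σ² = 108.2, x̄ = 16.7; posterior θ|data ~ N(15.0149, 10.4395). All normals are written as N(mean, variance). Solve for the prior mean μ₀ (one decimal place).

μ₀ = 3.9

With known observation variance, the Normal–Normal posterior has precision τ_n = τ₀ + n/σ² and mean μ_n = (τ₀μ₀ + (n/σ²)x̄)/τ_n.
Here τ₀ = 1/79.3 = 0.012610 and τ_data = 9/108.2 = 0.083179, so τ_n = 0.095789.
Rearranging for μ₀: μ₀ = (μ_n·τ_n − τ_data·x̄)/τ₀ = (15.0149·0.095789 − 0.083179·16.7) / 0.012610 = 0.049173/0.012610 ≈ 3.9.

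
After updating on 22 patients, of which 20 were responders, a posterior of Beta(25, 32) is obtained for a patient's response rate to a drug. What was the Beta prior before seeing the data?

Beta is conjugate to the binomial likelihood: posterior = Beta(α+s, β+f).
Subtract the data counts: 25−20=5, 32−2=30.

Beta(5, 30)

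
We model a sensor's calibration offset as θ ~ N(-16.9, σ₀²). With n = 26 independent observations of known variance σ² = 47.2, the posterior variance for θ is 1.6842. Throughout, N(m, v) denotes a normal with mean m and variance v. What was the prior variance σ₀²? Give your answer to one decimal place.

Posterior precision equals prior precision plus data precision: 1/σ_n² = 1/σ₀² + n/σ².
So 1/σ₀² = 1/1.6842 − 26/47.2 = 0.593754 − 0.550847 = 0.042907.
Hence σ₀² = 1/0.042907 ≈ 23.3.

σ₀² = 23.3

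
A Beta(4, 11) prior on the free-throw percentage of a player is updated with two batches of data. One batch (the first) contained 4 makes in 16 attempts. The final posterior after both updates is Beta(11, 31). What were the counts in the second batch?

Sequential conjugate updates are equivalent to a single update on the pooled data, so total successes = posterior α − prior α and total failures = posterior β − prior β.
Total across both batches: 11−4=7 makes, 31−11=20 misses.
Subtract the first batch: 7−4=3 makes and 20−12=8 misses.

3 makes and 8 misses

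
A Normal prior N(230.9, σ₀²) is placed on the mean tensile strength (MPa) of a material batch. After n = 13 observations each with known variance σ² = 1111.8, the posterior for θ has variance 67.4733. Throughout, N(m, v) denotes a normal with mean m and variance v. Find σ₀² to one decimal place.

σ₀² = 319.7

Posterior precision equals prior precision plus data precision: 1/σ_n² = 1/σ₀² + n/σ².
So 1/σ₀² = 1/67.4733 − 13/1111.8 = 0.014821 − 0.011693 = 0.003128.
Hence σ₀² = 1/0.003128 ≈ 319.7.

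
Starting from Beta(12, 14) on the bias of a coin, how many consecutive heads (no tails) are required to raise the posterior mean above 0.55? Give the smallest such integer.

After k heads and 0 tails the posterior is Beta(12+k, 14), with mean (12+k)/(12+14+k).
Set (12+k)/(26+k) > 0.55 and solve: k > (0.55·26 − 12)/(1 − 0.55) = 5.111.
The smallest integer exceeding 5.111 is 6, and checking k=6: (18)/(32) = 0.5625 > 0.55.

k = 6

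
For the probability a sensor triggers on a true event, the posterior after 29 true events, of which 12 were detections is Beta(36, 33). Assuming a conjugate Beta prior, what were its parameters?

Beta(24, 16)

Beta is conjugate to the binomial likelihood: posterior = Beta(α+s, β+f).
So α = 36 − 12 = 24 and β = 33 − 17 = 16.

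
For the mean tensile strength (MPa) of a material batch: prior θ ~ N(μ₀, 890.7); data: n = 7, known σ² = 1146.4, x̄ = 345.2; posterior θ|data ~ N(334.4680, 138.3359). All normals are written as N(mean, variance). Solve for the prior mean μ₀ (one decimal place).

The posterior mean is a precision-weighted average: μ_n = (τ₀μ₀ + τ_data·x̄)/(τ₀+τ_data), with τ₀=1/σ₀² and τ_data=n/σ².
Here τ₀ = 1/890.7 = 0.001123 and τ_data = 7/1146.4 = 0.006106, so τ_n = 0.007229.
Rearranging for μ₀: μ₀ = (μ_n·τ_n − τ_data·x̄)/τ₀ = (334.4680·0.007229 − 0.006106·345.2) / 0.001123 = 0.310078/0.001123 ≈ 276.1.

μ₀ = 276.1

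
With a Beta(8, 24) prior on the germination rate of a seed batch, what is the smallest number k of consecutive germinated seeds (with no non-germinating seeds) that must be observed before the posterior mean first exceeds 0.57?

k = 24

After k germinated seeds and 0 non-germinating seeds the posterior is Beta(8+k, 24), with mean (8+k)/(8+24+k).
Set (8+k)/(32+k) > 0.57 and solve: k > (0.57·32 − 8)/(1 − 0.57) = 23.814.
The smallest integer exceeding 23.814 is 24.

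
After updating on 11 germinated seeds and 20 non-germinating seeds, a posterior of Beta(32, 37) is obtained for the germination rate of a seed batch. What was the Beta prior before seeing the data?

Beta(21, 17)

Under Beta–binomial conjugacy the posterior parameters are (a+s, b+f).
So a = 32 − 11 = 21 and b = 37 − 20 = 17.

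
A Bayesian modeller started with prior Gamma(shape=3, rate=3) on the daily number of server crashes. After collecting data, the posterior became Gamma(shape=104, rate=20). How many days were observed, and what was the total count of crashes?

n = 17 days with total 101 crashes

Gamma–Poisson conjugacy: posterior shape = α + Σxᵢ, posterior rate = β + n.
Matching: Σxᵢ = 104 − 3 = 101 and n = 20 − 3 = 17.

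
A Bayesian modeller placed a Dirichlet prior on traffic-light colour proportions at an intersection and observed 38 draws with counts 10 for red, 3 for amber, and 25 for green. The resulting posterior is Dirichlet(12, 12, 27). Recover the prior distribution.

Dirichlet(2, 9, 2)

For a Dirichlet(α) prior with multinomial counts c, the posterior is Dirichlet(α + c) componentwise.
Subtract each count from the matching posterior parameter: 12−10=2, 12−3=9, 27−25=2.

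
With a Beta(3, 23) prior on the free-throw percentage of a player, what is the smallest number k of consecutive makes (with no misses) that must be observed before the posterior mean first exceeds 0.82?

After k makes and 0 misses the posterior is Beta(3+k, 23), with mean (3+k)/(3+23+k).
Set (3+k)/(26+k) > 0.82 and solve: k > (0.82·26 − 3)/(1 − 0.82) = 101.778.
The smallest integer exceeding 101.778 is 102, and checking k=102: (105)/(128) = 0.8203 > 0.82.

k = 102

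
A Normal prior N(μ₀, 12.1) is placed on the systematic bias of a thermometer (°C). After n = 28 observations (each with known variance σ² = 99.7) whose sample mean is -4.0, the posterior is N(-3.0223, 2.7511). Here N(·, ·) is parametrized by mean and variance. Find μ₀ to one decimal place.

With known observation variance, the Normal–Normal posterior has precision τ_n = τ₀ + n/σ² and mean μ_n = (τ₀μ₀ + (n/σ²)x̄)/τ_n.
Here τ₀ = 1/12.1 = 0.082645 and τ_data = 28/99.7 = 0.280843, so τ_n = 0.363488.
Rearranging for μ₀: μ₀ = (μ_n·τ_n − τ_data·x̄)/τ₀ = (-3.0223·0.363488 − 0.280843·-4.0) / 0.082645 = 0.024802/0.082645 ≈ 0.3.

μ₀ = 0.3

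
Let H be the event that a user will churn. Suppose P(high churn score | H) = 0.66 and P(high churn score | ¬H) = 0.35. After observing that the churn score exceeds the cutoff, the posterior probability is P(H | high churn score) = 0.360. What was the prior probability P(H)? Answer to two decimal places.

Bayes' rule in odds form gives O(H|E) = O(H)·[P(E|H)/P(E|¬H)], hence O(H) = O(H|E)/LR.
Posterior odds = 0.360/(1−0.360) = 0.5625. LR = 0.66/0.35 = 1.8857.
Prior odds = 0.5625/1.8857 = 0.2983, so P(H) = 0.2983/(1+0.2983) ≈ 0.23.

P(H) = 0.23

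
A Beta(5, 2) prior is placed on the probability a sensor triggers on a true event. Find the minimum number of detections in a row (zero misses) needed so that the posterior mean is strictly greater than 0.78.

After k detections and 0 misses the posterior is Beta(5+k, 2), with mean (5+k)/(5+2+k).
Set (5+k)/(7+k) > 0.78 and solve: k > (0.78·7 − 5)/(1 − 0.78) = 2.091.
The smallest integer exceeding 2.091 is 3.

k = 3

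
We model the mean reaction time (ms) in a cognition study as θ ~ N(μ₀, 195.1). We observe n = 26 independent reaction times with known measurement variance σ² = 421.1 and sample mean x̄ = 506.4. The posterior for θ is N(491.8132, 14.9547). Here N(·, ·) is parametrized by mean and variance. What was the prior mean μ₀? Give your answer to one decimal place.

The posterior mean is a precision-weighted average: μ_n = (τ₀μ₀ + τ_data·x̄)/(τ₀+τ_data), with τ₀=1/σ₀² and τ_data=n/σ².
Here τ₀ = 1/195.1 = 0.005126 and τ_data = 26/421.1 = 0.061743, so τ_n = 0.066869.
Rearranging for μ₀: μ₀ = (μ_n·τ_n − τ_data·x̄)/τ₀ = (491.8132·0.066869 − 0.061743·506.4) / 0.005126 = 1.620402/0.005126 ≈ 316.1.

μ₀ = 316.1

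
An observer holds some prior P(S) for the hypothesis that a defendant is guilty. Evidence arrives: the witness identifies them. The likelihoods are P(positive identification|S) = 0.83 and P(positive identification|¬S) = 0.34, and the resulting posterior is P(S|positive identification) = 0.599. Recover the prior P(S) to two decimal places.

In odds form, posterior odds = prior odds × likelihood ratio, so prior odds = posterior odds ÷ LR.
Posterior odds = 0.599/(1−0.599) = 1.4938. LR = 0.83/0.34 = 2.4412.
Prior odds = 1.4938/2.4412 = 0.6119, so P(S) = 0.6119/(1+0.6119) ≈ 0.38.

P(S) = 0.38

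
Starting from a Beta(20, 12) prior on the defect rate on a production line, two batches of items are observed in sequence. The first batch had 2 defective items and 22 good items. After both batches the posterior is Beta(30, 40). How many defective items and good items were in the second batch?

8 defective items and 6 good items

Sequential conjugate updates are equivalent to a single update on the pooled data, so total successes = posterior α − prior α and total failures = posterior β − prior β.
Total across both batches: 30−20=10 defective items, 40−12=28 good items.
Subtract the first batch: 10−2=8 defective items and 28−22=6 good items.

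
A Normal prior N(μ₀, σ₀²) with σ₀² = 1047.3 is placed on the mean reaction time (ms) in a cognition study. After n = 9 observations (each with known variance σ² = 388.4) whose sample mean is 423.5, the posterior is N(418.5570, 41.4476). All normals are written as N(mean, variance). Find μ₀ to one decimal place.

With known observation variance, the Normal–Normal posterior has precision τ_n = τ₀ + n/σ² and mean μ_n = (τ₀μ₀ + (n/σ²)x̄)/τ_n.
Here τ₀ = 1/1047.3 = 0.000955 and τ_data = 9/388.4 = 0.023172, so τ_n = 0.024127.
Rearranging for μ₀: μ₀ = (μ_n·τ_n − τ_data·x̄)/τ₀ = (418.5570·0.024127 − 0.023172·423.5) / 0.000955 = 0.285183/0.000955 ≈ 298.6.

μ₀ = 298.6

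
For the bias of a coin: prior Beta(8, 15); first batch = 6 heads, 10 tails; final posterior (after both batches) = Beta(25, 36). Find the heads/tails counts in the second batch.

Because Beta–binomial updating is additive in the counts, the combined data contributed (α_post−α_prior, β_post−β_prior) successes and failures.
Total across both batches: 25−8=17 heads, 36−15=21 tails.
Subtract the first batch: 17−6=11 heads and 21−10=11 tails.

11 heads and 11 tails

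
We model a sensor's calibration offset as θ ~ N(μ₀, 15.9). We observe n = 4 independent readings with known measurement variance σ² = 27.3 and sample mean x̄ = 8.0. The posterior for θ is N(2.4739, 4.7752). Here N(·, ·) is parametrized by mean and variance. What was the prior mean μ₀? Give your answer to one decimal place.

μ₀ = -10.4

The posterior mean is a precision-weighted average: μ_n = (τ₀μ₀ + τ_data·x̄)/(τ₀+τ_data), with τ₀=1/σ₀² and τ_data=n/σ².
Here τ₀ = 1/15.9 = 0.062893 and τ_data = 4/27.3 = 0.146520, so τ_n = 0.209413.
Rearranging for μ₀: μ₀ = (μ_n·τ_n − τ_data·x̄)/τ₀ = (2.4739·0.209413 − 0.146520·8.0) / 0.062893 = -0.654093/0.062893 ≈ -10.4.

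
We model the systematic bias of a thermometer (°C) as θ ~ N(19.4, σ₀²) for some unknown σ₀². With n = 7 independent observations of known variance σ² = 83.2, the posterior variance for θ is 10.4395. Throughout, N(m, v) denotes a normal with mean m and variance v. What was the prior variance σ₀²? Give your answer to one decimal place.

σ₀² = 85.8

Posterior precision equals prior precision plus data precision: 1/σ_n² = 1/σ₀² + n/σ².
So 1/σ₀² = 1/10.4395 − 7/83.2 = 0.095790 − 0.084135 = 0.011655.
Hence σ₀² = 1/0.011655 ≈ 85.8.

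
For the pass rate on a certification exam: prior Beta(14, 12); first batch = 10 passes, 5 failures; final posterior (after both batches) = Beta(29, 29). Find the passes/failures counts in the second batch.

Sequential conjugate updates are equivalent to a single update on the pooled data, so total successes = posterior α − prior α and total failures = posterior β − prior β.
Total across both batches: 29−14=15 passes, 29−12=17 failures.
Subtract the first batch: 15−10=5 passes and 17−5=12 failures.

5 passes and 12 failures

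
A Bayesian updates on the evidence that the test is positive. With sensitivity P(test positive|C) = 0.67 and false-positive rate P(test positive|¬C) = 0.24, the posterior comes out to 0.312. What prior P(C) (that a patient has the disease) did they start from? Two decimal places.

P(C) = 0.14

In odds form, posterior odds = prior odds × likelihood ratio, so prior odds = posterior odds ÷ LR.
Posterior odds = 0.312/(1−0.312) = 0.4535. LR = 0.67/0.24 = 2.7917.
Prior odds = 0.4535/2.7917 = 0.1624, so P(C) = 0.1624/(1+0.1624) ≈ 0.14.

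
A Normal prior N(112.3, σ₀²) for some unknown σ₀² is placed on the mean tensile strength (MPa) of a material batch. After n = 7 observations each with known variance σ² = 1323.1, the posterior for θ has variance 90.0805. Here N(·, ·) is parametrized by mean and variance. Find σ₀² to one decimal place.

Posterior precision equals prior precision plus data precision: 1/σ_n² = 1/σ₀² + n/σ².
So 1/σ₀² = 1/90.0805 − 7/1323.1 = 0.011101 − 0.005291 = 0.005810.
Hence σ₀² = 1/0.005810 ≈ 172.1.

σ₀² = 172.1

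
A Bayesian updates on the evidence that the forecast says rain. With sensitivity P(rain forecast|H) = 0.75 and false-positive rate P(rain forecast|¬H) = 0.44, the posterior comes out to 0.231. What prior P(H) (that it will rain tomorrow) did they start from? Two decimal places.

In odds form, posterior odds = prior odds × likelihood ratio, so prior odds = posterior odds ÷ LR.
Posterior odds = 0.231/(1−0.231) = 0.3004. LR = 0.75/0.44 = 1.7045.
Prior odds = 0.3004/1.7045 = 0.1762, so P(H) = 0.1762/(1+0.1762) ≈ 0.15.

P(H) = 0.15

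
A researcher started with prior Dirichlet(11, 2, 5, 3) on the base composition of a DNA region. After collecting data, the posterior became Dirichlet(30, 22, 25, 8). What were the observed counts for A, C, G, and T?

For a Dirichlet(α) prior with multinomial counts c, the posterior is Dirichlet(α + c) componentwise.
Counts are posterior − prior componentwise: 30−11=19, 22−2=20, 25−5=20, 8−3=5.

counts (19, 20, 20, 5)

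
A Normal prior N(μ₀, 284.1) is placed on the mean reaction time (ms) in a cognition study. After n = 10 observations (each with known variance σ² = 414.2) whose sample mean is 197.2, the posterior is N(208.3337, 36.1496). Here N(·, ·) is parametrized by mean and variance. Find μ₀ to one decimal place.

μ₀ = 284.7

With known observation variance, the Normal–Normal posterior has precision τ_n = τ₀ + n/σ² and mean μ_n = (τ₀μ₀ + (n/σ²)x̄)/τ_n.
Here τ₀ = 1/284.1 = 0.003520 and τ_data = 10/414.2 = 0.024143, so τ_n = 0.027663.
Rearranging for μ₀: μ₀ = (μ_n·τ_n − τ_data·x̄)/τ₀ = (208.3337·0.027663 − 0.024143·197.2) / 0.003520 = 1.002136/0.003520 ≈ 284.7.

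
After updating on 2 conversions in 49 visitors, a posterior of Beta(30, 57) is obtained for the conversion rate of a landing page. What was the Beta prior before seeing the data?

Beta(28, 10)

Under Beta–binomial conjugacy the posterior parameters are (α+s, β+f).
So α = 30 − 2 = 28 and β = 57 − 47 = 10.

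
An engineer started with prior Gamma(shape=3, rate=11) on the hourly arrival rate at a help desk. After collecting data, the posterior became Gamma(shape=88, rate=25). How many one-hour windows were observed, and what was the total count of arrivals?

Gamma–Poisson conjugacy: posterior shape = α + Σxᵢ, posterior rate = β + n.
Matching: Σxᵢ = 88 − 3 = 85 and n = 25 − 11 = 14.

n = 14 one-hour windows with total 85 arrivals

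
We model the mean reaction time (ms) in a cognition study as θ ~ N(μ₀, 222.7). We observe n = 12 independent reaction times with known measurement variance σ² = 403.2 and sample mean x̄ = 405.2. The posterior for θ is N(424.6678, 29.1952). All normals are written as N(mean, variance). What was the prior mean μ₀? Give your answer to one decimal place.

μ₀ = 553.7

The posterior mean is a precision-weighted average: μ_n = (τ₀μ₀ + τ_data·x̄)/(τ₀+τ_data), with τ₀=1/σ₀² and τ_data=n/σ².
Here τ₀ = 1/222.7 = 0.004490 and τ_data = 12/403.2 = 0.029762, so τ_n = 0.034252.
Rearranging for μ₀: μ₀ = (μ_n·τ_n − τ_data·x̄)/τ₀ = (424.6678·0.034252 − 0.029762·405.2) / 0.004490 = 2.486159/0.004490 ≈ 553.7.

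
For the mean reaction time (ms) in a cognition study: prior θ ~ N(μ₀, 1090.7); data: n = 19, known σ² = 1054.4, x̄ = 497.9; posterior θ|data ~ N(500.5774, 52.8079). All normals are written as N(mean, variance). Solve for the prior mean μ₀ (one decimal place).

The posterior mean is a precision-weighted average: μ_n = (τ₀μ₀ + τ_data·x̄)/(τ₀+τ_data), with τ₀=1/σ₀² and τ_data=n/σ².
Here τ₀ = 1/1090.7 = 0.000917 and τ_data = 19/1054.4 = 0.018020, so τ_n = 0.018937.
Rearranging for μ₀: μ₀ = (μ_n·τ_n − τ_data·x̄)/τ₀ = (500.5774·0.018937 − 0.018020·497.9) / 0.000917 = 0.507276/0.000917 ≈ 553.2.

μ₀ = 553.2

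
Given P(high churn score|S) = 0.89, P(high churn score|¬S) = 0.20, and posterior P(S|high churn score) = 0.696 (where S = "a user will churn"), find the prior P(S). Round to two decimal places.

P(S) = 0.34

Bayes' rule in odds form gives O(S|E) = O(S)·[P(E|S)/P(E|¬S)], hence O(S) = O(S|E)/LR.
Posterior odds = 0.696/(1−0.696) = 2.2895. LR = 0.89/0.20 = 4.4500.
Prior odds = 2.2895/4.4500 = 0.5145, so P(S) = 0.5145/(1+0.5145) ≈ 0.34.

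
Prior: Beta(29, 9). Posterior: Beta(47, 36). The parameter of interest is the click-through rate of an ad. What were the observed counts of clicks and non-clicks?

18 clicks and 27 non-clicks

A Beta(α, β) prior with s successes and f failures in binomial data gives a Beta(α+s, β+f) posterior.
Match parameters: s=47−29=18, f=36−9=27.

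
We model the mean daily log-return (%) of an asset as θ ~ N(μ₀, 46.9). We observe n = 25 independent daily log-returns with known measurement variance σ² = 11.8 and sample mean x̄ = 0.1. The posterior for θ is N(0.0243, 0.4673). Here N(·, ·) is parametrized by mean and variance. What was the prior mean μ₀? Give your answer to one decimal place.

With known observation variance, the Normal–Normal posterior has precision τ_n = τ₀ + n/σ² and mean μ_n = (τ₀μ₀ + (n/σ²)x̄)/τ_n.
Here τ₀ = 1/46.9 = 0.021322 and τ_data = 25/11.8 = 2.118644, so τ_n = 2.139966.
Rearranging for μ₀: μ₀ = (μ_n·τ_n − τ_data·x̄)/τ₀ = (0.0243·2.139966 − 2.118644·0.1) / 0.021322 = -0.159863/0.021322 ≈ -7.5.

μ₀ = -7.5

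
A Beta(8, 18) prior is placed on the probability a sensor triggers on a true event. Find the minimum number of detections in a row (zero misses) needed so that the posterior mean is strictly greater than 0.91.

After k detections and 0 misses the posterior is Beta(8+k, 18), with mean (8+k)/(8+18+k).
Set (8+k)/(26+k) > 0.91 and solve: k > (0.91·26 − 8)/(1 − 0.91) = 174.000.
The smallest integer exceeding 174.000 is 175.

k = 175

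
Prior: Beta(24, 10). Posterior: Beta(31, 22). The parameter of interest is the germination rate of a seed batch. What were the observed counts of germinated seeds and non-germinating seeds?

7 germinated seeds and 12 non-germinating seeds

Beta is conjugate to the binomial likelihood: posterior = Beta(a+s, b+f).
Match parameters: s=31−24=7, f=22−10=12.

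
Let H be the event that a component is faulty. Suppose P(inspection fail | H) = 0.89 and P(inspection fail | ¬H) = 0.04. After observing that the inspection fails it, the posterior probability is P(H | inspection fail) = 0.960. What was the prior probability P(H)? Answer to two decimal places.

In odds form, posterior odds = prior odds × likelihood ratio, so prior odds = posterior odds ÷ LR.
Posterior odds = 0.960/(1−0.960) = 24.0000. LR = 0.89/0.04 = 22.2500.
Prior odds = 24.0000/22.2500 = 1.0787, so P(H) = 1.0787/(1+1.0787) ≈ 0.52.

P(H) = 0.52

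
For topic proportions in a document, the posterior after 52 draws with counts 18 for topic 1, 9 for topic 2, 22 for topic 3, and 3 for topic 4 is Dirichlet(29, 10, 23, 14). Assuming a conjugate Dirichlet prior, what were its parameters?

For a Dirichlet(α) prior with multinomial counts c, the posterior is Dirichlet(α + c) componentwise.
Subtract each count from the matching posterior parameter: 29−18=11, 10−9=1, 23−22=1, 14−3=11.

Dirichlet(11, 1, 1, 11)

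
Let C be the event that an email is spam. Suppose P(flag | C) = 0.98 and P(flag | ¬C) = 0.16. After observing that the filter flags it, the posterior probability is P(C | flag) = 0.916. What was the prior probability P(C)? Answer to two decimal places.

P(C) = 0.64

Bayes' rule in odds form gives O(C|E) = O(C)·[P(E|C)/P(E|¬C)], hence O(C) = O(C|E)/LR.
Posterior odds = 0.916/(1−0.916) = 10.9048. LR = 0.98/0.16 = 6.1250.
Prior odds = 10.9048/6.1250 = 1.7804, so P(C) = 1.7804/(1+1.7804) ≈ 0.64.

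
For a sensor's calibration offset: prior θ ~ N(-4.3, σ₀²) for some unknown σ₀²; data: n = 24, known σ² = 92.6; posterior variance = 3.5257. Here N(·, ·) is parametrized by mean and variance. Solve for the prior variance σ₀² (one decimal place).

σ₀² = 40.9

Posterior precision equals prior precision plus data precision: 1/σ_n² = 1/σ₀² + n/σ².
So 1/σ₀² = 1/3.5257 − 24/92.6 = 0.283632 − 0.259179 = 0.024453.
Hence σ₀² = 1/0.024453 ≈ 40.9.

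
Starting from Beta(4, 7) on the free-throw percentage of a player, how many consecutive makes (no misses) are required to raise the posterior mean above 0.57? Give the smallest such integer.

After k makes and 0 misses the posterior is Beta(4+k, 7), with mean (4+k)/(4+7+k).
Set (4+k)/(11+k) > 0.57 and solve: k > (0.57·11 − 4)/(1 − 0.57) = 5.279.
The smallest integer exceeding 5.279 is 6, and checking k=6: (10)/(17) = 0.5882 > 0.57.

k = 6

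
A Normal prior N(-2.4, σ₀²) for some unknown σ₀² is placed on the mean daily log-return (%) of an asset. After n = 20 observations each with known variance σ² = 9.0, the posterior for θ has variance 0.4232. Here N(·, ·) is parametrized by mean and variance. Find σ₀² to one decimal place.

σ₀² = 7.1

Posterior precision equals prior precision plus data precision: 1/σ_n² = 1/σ₀² + n/σ².
So 1/σ₀² = 1/0.4232 − 20/9.0 = 2.362949 − 2.222222 = 0.140727.
Hence σ₀² = 1/0.140727 ≈ 7.1.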